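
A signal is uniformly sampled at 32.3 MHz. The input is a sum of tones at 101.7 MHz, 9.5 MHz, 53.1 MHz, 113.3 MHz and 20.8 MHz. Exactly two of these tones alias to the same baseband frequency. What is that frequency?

fs/2 = 16.15 MHz.
101.7 MHz mod fs = 4.8 MHz.
4.8 MHz ≤ fs/2 = 16.15 MHz, appears at 4.8 MHz.
9.5 MHz ≤ fs/2 = 16.15 MHz, passes unchanged.
53.1 MHz mod fs = 20.8 MHz.
20.8 MHz > fs/2 = 16.15 MHz, folds to fs − 20.8 MHz = 11.5 MHz.
113.3 MHz mod fs = 16.4 MHz.
16.4 MHz > fs/2 = 16.15 MHz, folds to fs − 16.4 MHz = 15.9 MHz.
20.8 MHz > fs/2 = 16.15 MHz, folds to fs − 20.8 MHz = 11.5 MHz.
20.8 MHz and 53.1 MHz both map to 11.5 MHz.

11.5 MHz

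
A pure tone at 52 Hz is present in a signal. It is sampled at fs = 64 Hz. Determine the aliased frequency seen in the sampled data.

12 Hz

52 Hz > fs/2 = 32 Hz, folds to fs − 52 Hz = 12 Hz.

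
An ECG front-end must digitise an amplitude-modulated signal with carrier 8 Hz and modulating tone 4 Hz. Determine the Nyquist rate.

AM sidebands sit at fc ± fm = 4 Hz and 12 Hz.
Highest-frequency component: 12 Hz.
Nyquist rate = 2 × 12 Hz = 24 Hz.

24 Hz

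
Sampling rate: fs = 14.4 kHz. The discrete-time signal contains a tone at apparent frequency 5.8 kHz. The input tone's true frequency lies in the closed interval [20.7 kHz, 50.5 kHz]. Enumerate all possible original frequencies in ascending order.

23 kHz, 34.6 kHz, 37.4 kHz, 49 kHz

Frequencies that alias to 5.8 kHz are k·fs ± 5.8 kHz for integer k ≥ 0.
k=0: 5.8 kHz.
k=1: 8.6 kHz, 20.2 kHz.
k=2: 23 kHz, 34.6 kHz.
k=3: 37.4 kHz, 49 kHz.
k=4: 51.8 kHz, 63.4 kHz.
Within [20.7 kHz, 50.5 kHz]: 23 kHz, 34.6 kHz, 37.4 kHz, 49 kHz.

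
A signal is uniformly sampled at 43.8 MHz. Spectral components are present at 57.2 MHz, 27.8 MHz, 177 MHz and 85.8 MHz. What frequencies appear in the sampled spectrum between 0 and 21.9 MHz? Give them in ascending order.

fs/2 = 21.9 MHz.
57.2 MHz mod fs = 13.4 MHz.
13.4 MHz ≤ fs/2 = 21.9 MHz, appears at 13.4 MHz.
27.8 MHz > fs/2 = 21.9 MHz, folds to fs − 27.8 MHz = 16 MHz.
177 MHz mod fs = 1.8 MHz.
1.8 MHz ≤ fs/2 = 21.9 MHz, appears at 1.8 MHz.
85.8 MHz mod fs = 42 MHz.
42 MHz > fs/2 = 21.9 MHz, folds to fs − 42 MHz = 1.8 MHz.
Distinct values: {1.8 MHz, 13.4 MHz, 16 MHz}.

1.8 MHz, 13.4 MHz, 16 MHz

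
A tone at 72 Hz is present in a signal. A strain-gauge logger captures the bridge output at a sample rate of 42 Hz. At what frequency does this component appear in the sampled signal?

12 Hz

72 Hz mod fs = 30 Hz.
30 Hz > fs/2 = 21 Hz, folds to fs − 30 Hz = 12 Hz.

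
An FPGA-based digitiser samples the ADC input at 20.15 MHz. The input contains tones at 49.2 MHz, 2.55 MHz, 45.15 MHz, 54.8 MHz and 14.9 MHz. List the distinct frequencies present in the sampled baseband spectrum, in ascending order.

fs/2 = 10.075 MHz.
49.2 MHz mod fs = 8.9 MHz.
8.9 MHz ≤ fs/2 = 10.075 MHz, appears at 8.9 MHz.
2.55 MHz ≤ fs/2 = 10.075 MHz, passes unchanged.
45.15 MHz mod fs = 4.85 MHz.
4.85 MHz ≤ fs/2 = 10.075 MHz, appears at 4.85 MHz.
54.8 MHz mod fs = 14.5 MHz.
14.5 MHz > fs/2 = 10.075 MHz, folds to fs − 14.5 MHz = 5.65 MHz.
14.9 MHz > fs/2 = 10.075 MHz, folds to fs − 14.9 MHz = 5.25 MHz.
Distinct values: {2.55 MHz, 4.85 MHz, 5.25 MHz, 5.65 MHz, 8.9 MHz}.

2.55 MHz, 4.85 MHz, 5.25 MHz, 5.65 MHz, 8.9 MHz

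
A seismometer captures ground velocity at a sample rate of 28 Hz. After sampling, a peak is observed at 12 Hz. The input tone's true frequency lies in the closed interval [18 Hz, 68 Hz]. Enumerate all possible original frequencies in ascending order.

Frequencies that alias to 12 Hz are k·fs ± 12 Hz for integer k ≥ 0.
k=0: 12 Hz.
k=1: 16 Hz, 40 Hz.
k=2: 44 Hz, 68 Hz.
k=3: 72 Hz, 96 Hz.
Within [18 Hz, 68 Hz]: 40 Hz, 44 Hz, 68 Hz.

40 Hz, 44 Hz, 68 Hz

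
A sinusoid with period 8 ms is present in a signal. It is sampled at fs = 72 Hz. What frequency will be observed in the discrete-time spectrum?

19 Hz

T = 8 ms → f = 1/T = 125 Hz.
125 Hz mod fs = 53 Hz.
53 Hz > fs/2 = 36 Hz, folds to fs − 53 Hz = 19 Hz.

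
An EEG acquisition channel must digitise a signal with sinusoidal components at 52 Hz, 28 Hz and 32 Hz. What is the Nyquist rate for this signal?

Highest-frequency component: 52 Hz.
Nyquist rate = 2 × 52 Hz = 104 Hz.

104 Hz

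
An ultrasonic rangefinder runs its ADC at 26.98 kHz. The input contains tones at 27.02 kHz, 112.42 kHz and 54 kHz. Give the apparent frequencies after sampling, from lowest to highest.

0.04 kHz, 4.5 kHz

fs/2 = 13.49 kHz.
27.02 kHz mod fs = 0.04 kHz.
0.04 kHz ≤ fs/2 = 13.49 kHz, appears at 0.04 kHz.
112.42 kHz mod fs = 4.5 kHz.
4.5 kHz ≤ fs/2 = 13.49 kHz, appears at 4.5 kHz.
54 kHz mod fs = 0.04 kHz.
0.04 kHz ≤ fs/2 = 13.49 kHz, appears at 0.04 kHz.
Distinct values: {0.04 kHz, 4.5 kHz}.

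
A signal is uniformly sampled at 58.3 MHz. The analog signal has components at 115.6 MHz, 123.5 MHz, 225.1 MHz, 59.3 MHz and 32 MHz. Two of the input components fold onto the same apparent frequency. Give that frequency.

fs/2 = 29.15 MHz.
115.6 MHz mod fs = 57.3 MHz.
57.3 MHz > fs/2 = 29.15 MHz, folds to fs − 57.3 MHz = 1 MHz.
123.5 MHz mod fs = 6.9 MHz.
6.9 MHz ≤ fs/2 = 29.15 MHz, appears at 6.9 MHz.
225.1 MHz mod fs = 50.2 MHz.
50.2 MHz > fs/2 = 29.15 MHz, folds to fs − 50.2 MHz = 8.1 MHz.
59.3 MHz mod fs = 1 MHz.
1 MHz ≤ fs/2 = 29.15 MHz, appears at 1 MHz.
32 MHz > fs/2 = 29.15 MHz, folds to fs − 32 MHz = 26.3 MHz.
59.3 MHz and 115.6 MHz both map to 1 MHz.

1 MHz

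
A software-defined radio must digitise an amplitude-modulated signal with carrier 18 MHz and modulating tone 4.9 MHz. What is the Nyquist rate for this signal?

45.8 MHz

AM sidebands sit at fc ± fm = 13.1 MHz and 22.9 MHz.
Highest-frequency component: 22.9 MHz.
Nyquist rate = 2 × 22.9 MHz = 45.8 MHz.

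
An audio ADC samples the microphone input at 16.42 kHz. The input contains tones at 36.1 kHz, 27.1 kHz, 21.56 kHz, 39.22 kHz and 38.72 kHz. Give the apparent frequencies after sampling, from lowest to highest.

3.26 kHz, 5.14 kHz, 5.74 kHz, 5.88 kHz, 6.38 kHz

fs/2 = 8.21 kHz.
36.1 kHz mod fs = 3.26 kHz.
3.26 kHz ≤ fs/2 = 8.21 kHz, appears at 3.26 kHz.
27.1 kHz mod fs = 10.68 kHz.
10.68 kHz > fs/2 = 8.21 kHz, folds to fs − 10.68 kHz = 5.74 kHz.
21.56 kHz mod fs = 5.14 kHz.
5.14 kHz ≤ fs/2 = 8.21 kHz, appears at 5.14 kHz.
39.22 kHz mod fs = 6.38 kHz.
6.38 kHz ≤ fs/2 = 8.21 kHz, appears at 6.38 kHz.
38.72 kHz mod fs = 5.88 kHz.
5.88 kHz ≤ fs/2 = 8.21 kHz, appears at 5.88 kHz.
Distinct values: {3.26 kHz, 5.14 kHz, 5.74 kHz, 5.88 kHz, 6.38 kHz}.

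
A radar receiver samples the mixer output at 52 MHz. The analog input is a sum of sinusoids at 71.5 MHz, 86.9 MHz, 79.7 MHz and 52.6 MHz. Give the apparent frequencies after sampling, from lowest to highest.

0.6 MHz, 17.1 MHz, 19.5 MHz, 24.3 MHz

fs/2 = 26 MHz.
71.5 MHz mod fs = 19.5 MHz.
19.5 MHz ≤ fs/2 = 26 MHz, appears at 19.5 MHz.
86.9 MHz mod fs = 34.9 MHz.
34.9 MHz > fs/2 = 26 MHz, folds to fs − 34.9 MHz = 17.1 MHz.
79.7 MHz mod fs = 27.7 MHz.
27.7 MHz > fs/2 = 26 MHz, folds to fs − 27.7 MHz = 24.3 MHz.
52.6 MHz mod fs = 0.6 MHz.
0.6 MHz ≤ fs/2 = 26 MHz, appears at 0.6 MHz.
Distinct values: {0.6 MHz, 17.1 MHz, 19.5 MHz, 24.3 MHz}.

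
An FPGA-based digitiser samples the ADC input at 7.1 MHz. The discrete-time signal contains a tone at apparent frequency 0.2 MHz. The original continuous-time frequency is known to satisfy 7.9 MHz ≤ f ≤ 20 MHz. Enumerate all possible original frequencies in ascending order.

14 MHz, 14.4 MHz

Frequencies that alias to 0.2 MHz are k·fs ± 0.2 MHz for integer k ≥ 0.
k=0: 0.2 MHz.
k=1: 6.9 MHz, 7.3 MHz.
k=2: 14 MHz, 14.4 MHz.
k=3: 21.1 MHz, 21.5 MHz.
Within [7.9 MHz, 20 MHz]: 14 MHz, 14.4 MHz.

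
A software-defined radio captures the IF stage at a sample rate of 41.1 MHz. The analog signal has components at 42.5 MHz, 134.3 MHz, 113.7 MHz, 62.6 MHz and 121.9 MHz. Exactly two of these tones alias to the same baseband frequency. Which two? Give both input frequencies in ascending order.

42.5 MHz, 121.9 MHz

fs/2 = 20.55 MHz.
42.5 MHz mod fs = 1.4 MHz.
1.4 MHz ≤ fs/2 = 20.55 MHz, appears at 1.4 MHz.
134.3 MHz mod fs = 11 MHz.
11 MHz ≤ fs/2 = 20.55 MHz, appears at 11 MHz.
113.7 MHz mod fs = 31.5 MHz.
31.5 MHz > fs/2 = 20.55 MHz, folds to fs − 31.5 MHz = 9.6 MHz.
62.6 MHz mod fs = 21.5 MHz.
21.5 MHz > fs/2 = 20.55 MHz, folds to fs − 21.5 MHz = 19.6 MHz.
121.9 MHz mod fs = 39.7 MHz.
39.7 MHz > fs/2 = 20.55 MHz, folds to fs − 39.7 MHz = 1.4 MHz.
42.5 MHz and 121.9 MHz both map to 1.4 MHz.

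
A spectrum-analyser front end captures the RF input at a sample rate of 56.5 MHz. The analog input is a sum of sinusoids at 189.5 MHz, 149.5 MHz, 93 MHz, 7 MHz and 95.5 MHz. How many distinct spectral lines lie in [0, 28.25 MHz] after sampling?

fs/2 = 28.25 MHz.
189.5 MHz mod fs = 20 MHz.
20 MHz ≤ fs/2 = 28.25 MHz, appears at 20 MHz.
149.5 MHz mod fs = 36.5 MHz.
36.5 MHz > fs/2 = 28.25 MHz, folds to fs − 36.5 MHz = 20 MHz.
93 MHz mod fs = 36.5 MHz.
36.5 MHz > fs/2 = 28.25 MHz, folds to fs − 36.5 MHz = 20 MHz.
7 MHz ≤ fs/2 = 28.25 MHz, passes unchanged.
95.5 MHz mod fs = 39 MHz.
39 MHz > fs/2 = 28.25 MHz, folds to fs − 39 MHz = 17.5 MHz.
Distinct values: {7 MHz, 17.5 MHz, 20 MHz} → 3.

3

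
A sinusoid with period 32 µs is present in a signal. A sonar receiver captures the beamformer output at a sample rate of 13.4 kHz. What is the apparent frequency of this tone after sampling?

T = 32 µs → f = 1/T = 31.25 kHz.
31.25 kHz mod fs = 4.45 kHz.
4.45 kHz ≤ fs/2 = 6.7 kHz, appears at 4.45 kHz.

4.45 kHz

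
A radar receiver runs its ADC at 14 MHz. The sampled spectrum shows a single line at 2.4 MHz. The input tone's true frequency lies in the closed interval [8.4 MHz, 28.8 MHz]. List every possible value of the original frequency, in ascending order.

11.6 MHz, 16.4 MHz, 25.6 MHz

Frequencies that alias to 2.4 MHz are k·fs ± 2.4 MHz for integer k ≥ 0.
k=0: 2.4 MHz.
k=1: 11.6 MHz, 16.4 MHz.
k=2: 25.6 MHz, 30.4 MHz.
k=3: 39.6 MHz, 44.4 MHz.
Within [8.4 MHz, 28.8 MHz]: 11.6 MHz, 16.4 MHz, 25.6 MHz.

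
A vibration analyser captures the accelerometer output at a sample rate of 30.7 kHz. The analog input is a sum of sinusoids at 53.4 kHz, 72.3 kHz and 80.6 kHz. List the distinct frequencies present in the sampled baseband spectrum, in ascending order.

fs/2 = 15.35 kHz.
53.4 kHz mod fs = 22.7 kHz.
22.7 kHz > fs/2 = 15.35 kHz, folds to fs − 22.7 kHz = 8 kHz.
72.3 kHz mod fs = 10.9 kHz.
10.9 kHz ≤ fs/2 = 15.35 kHz, appears at 10.9 kHz.
80.6 kHz mod fs = 19.2 kHz.
19.2 kHz > fs/2 = 15.35 kHz, folds to fs − 19.2 kHz = 11.5 kHz.
Distinct values: {8 kHz, 10.9 kHz, 11.5 kHz}.

8 kHz, 10.9 kHz, 11.5 kHz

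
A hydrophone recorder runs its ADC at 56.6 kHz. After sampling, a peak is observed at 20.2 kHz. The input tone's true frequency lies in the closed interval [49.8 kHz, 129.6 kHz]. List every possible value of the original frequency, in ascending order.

76.8 kHz, 93 kHz

Frequencies that alias to 20.2 kHz are k·fs ± 20.2 kHz for integer k ≥ 0.
k=0: 20.2 kHz.
k=1: 36.4 kHz, 76.8 kHz.
k=2: 93 kHz, 133.4 kHz.
k=3: 149.6 kHz, 190 kHz.
Within [49.8 kHz, 129.6 kHz]: 76.8 kHz, 93 kHz.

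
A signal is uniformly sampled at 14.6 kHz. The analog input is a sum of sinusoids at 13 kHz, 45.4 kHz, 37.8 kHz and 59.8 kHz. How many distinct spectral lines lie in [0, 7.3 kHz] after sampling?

fs/2 = 7.3 kHz.
13 kHz > fs/2 = 7.3 kHz, folds to fs − 13 kHz = 1.6 kHz.
45.4 kHz mod fs = 1.6 kHz.
1.6 kHz ≤ fs/2 = 7.3 kHz, appears at 1.6 kHz.
37.8 kHz mod fs = 8.6 kHz.
8.6 kHz > fs/2 = 7.3 kHz, folds to fs − 8.6 kHz = 6 kHz.
59.8 kHz mod fs = 1.4 kHz.
1.4 kHz ≤ fs/2 = 7.3 kHz, appears at 1.4 kHz.
Distinct values: {1.4 kHz, 1.6 kHz, 6 kHz} → 3.

3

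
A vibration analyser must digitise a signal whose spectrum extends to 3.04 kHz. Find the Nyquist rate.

Nyquist rate = 2 × 3.04 kHz = 6.08 kHz.

6.08 kHz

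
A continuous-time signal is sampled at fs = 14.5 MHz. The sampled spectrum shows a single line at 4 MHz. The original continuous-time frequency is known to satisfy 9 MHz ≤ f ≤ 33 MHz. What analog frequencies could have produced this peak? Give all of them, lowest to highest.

Frequencies that alias to 4 MHz are k·fs ± 4 MHz for integer k ≥ 0.
k=0: 4 MHz.
k=1: 10.5 MHz, 18.5 MHz.
k=2: 25 MHz, 33 MHz.
k=3: 39.5 MHz, 47.5 MHz.
Within [9 MHz, 33 MHz]: 10.5 MHz, 18.5 MHz, 25 MHz, 33 MHz.

10.5 MHz, 18.5 MHz, 25 MHz, 33 MHz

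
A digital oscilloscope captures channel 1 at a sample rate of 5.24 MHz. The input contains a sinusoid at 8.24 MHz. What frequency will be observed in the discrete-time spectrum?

8.24 MHz mod fs = 3 MHz.
3 MHz > fs/2 = 2.62 MHz, folds to fs − 3 MHz = 2.24 MHz.

2.24 MHz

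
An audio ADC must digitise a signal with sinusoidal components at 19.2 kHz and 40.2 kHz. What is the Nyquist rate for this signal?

80.4 kHz

Highest-frequency component: 40.2 kHz.
Nyquist rate = 2 × 40.2 kHz = 80.4 kHz.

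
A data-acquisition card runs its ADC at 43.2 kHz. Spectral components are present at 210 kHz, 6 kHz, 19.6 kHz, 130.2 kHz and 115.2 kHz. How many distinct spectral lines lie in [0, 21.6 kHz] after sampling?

fs/2 = 21.6 kHz.
210 kHz mod fs = 37.2 kHz.
37.2 kHz > fs/2 = 21.6 kHz, folds to fs − 37.2 kHz = 6 kHz.
6 kHz ≤ fs/2 = 21.6 kHz, passes unchanged.
19.6 kHz ≤ fs/2 = 21.6 kHz, passes unchanged.
130.2 kHz mod fs = 0.6 kHz.
0.6 kHz ≤ fs/2 = 21.6 kHz, appears at 0.6 kHz.
115.2 kHz mod fs = 28.8 kHz.
28.8 kHz > fs/2 = 21.6 kHz, folds to fs − 28.8 kHz = 14.4 kHz.
Distinct values: {0.6 kHz, 6 kHz, 14.4 kHz, 19.6 kHz} → 4.

4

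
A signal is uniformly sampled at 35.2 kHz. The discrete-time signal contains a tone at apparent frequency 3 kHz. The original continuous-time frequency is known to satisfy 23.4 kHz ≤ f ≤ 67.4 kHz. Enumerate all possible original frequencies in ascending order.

Frequencies that alias to 3 kHz are k·fs ± 3 kHz for integer k ≥ 0.
k=0: 3 kHz.
k=1: 32.2 kHz, 38.2 kHz.
k=2: 67.4 kHz, 73.4 kHz.
k=3: 102.6 kHz, 108.6 kHz.
Within [23.4 kHz, 67.4 kHz]: 32.2 kHz, 38.2 kHz, 67.4 kHz.

32.2 kHz, 38.2 kHz, 67.4 kHz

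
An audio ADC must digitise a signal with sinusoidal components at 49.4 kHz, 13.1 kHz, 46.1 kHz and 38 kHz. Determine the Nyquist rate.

98.8 kHz

Highest-frequency component: 49.4 kHz.
Nyquist rate = 2 × 49.4 kHz = 98.8 kHz.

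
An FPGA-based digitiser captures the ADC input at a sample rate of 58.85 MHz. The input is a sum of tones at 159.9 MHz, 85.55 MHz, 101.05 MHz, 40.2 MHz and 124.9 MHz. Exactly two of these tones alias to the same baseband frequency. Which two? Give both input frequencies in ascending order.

101.05 MHz, 159.9 MHz

fs/2 = 29.425 MHz.
159.9 MHz mod fs = 42.2 MHz.
42.2 MHz > fs/2 = 29.425 MHz, folds to fs − 42.2 MHz = 16.65 MHz.
85.55 MHz mod fs = 26.7 MHz.
26.7 MHz ≤ fs/2 = 29.425 MHz, appears at 26.7 MHz.
101.05 MHz mod fs = 42.2 MHz.
42.2 MHz > fs/2 = 29.425 MHz, folds to fs − 42.2 MHz = 16.65 MHz.
40.2 MHz > fs/2 = 29.425 MHz, folds to fs − 40.2 MHz = 18.65 MHz.
124.9 MHz mod fs = 7.2 MHz.
7.2 MHz ≤ fs/2 = 29.425 MHz, appears at 7.2 MHz.
101.05 MHz and 159.9 MHz both map to 16.65 MHz.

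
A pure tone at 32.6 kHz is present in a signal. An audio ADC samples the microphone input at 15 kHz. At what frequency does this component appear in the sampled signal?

2.6 kHz

32.6 kHz mod fs = 2.6 kHz.
2.6 kHz ≤ fs/2 = 7.5 kHz, appears at 2.6 kHz.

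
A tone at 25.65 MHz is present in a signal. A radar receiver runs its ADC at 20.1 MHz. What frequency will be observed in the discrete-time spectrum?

25.65 MHz mod fs = 5.55 MHz.
5.55 MHz ≤ fs/2 = 10.05 MHz, appears at 5.55 MHz.

5.55 MHz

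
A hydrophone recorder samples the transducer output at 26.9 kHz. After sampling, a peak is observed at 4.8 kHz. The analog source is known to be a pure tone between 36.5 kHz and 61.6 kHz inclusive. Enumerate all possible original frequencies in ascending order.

49 kHz, 58.6 kHz

Frequencies that alias to 4.8 kHz are k·fs ± 4.8 kHz for integer k ≥ 0.
k=0: 4.8 kHz.
k=1: 22.1 kHz, 31.7 kHz.
k=2: 49 kHz, 58.6 kHz.
k=3: 75.9 kHz, 85.5 kHz.
Within [36.5 kHz, 61.6 kHz]: 49 kHz, 58.6 kHz.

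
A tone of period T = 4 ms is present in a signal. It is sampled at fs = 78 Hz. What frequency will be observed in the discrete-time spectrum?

16 Hz

T = 4 ms → f = 1/T = 250 Hz.
250 Hz mod fs = 16 Hz.
16 Hz ≤ fs/2 = 39 Hz, appears at 16 Hz.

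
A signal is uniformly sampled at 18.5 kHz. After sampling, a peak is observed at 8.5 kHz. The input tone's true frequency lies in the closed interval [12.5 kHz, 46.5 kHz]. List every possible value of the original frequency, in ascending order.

27 kHz, 28.5 kHz, 45.5 kHz

Frequencies that alias to 8.5 kHz are k·fs ± 8.5 kHz for integer k ≥ 0.
k=0: 8.5 kHz.
k=1: 10 kHz, 27 kHz.
k=2: 28.5 kHz, 45.5 kHz.
k=3: 47 kHz, 64 kHz.
Within [12.5 kHz, 46.5 kHz]: 27 kHz, 28.5 kHz, 45.5 kHz.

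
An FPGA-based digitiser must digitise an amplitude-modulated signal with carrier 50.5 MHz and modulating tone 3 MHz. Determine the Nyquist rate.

AM sidebands sit at fc ± fm = 47.5 MHz and 53.5 MHz.
Highest-frequency component: 53.5 MHz.
Nyquist rate = 2 × 53.5 MHz = 107 MHz.

107 MHz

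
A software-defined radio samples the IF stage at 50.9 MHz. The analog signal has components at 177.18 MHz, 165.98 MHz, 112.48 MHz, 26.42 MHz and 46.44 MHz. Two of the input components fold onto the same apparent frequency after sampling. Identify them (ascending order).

26.42 MHz, 177.18 MHz

fs/2 = 25.45 MHz.
177.18 MHz mod fs = 24.48 MHz.
24.48 MHz ≤ fs/2 = 25.45 MHz, appears at 24.48 MHz.
165.98 MHz mod fs = 13.28 MHz.
13.28 MHz ≤ fs/2 = 25.45 MHz, appears at 13.28 MHz.
112.48 MHz mod fs = 10.68 MHz.
10.68 MHz ≤ fs/2 = 25.45 MHz, appears at 10.68 MHz.
26.42 MHz > fs/2 = 25.45 MHz, folds to fs − 26.42 MHz = 24.48 MHz.
46.44 MHz > fs/2 = 25.45 MHz, folds to fs − 46.44 MHz = 4.46 MHz.
26.42 MHz and 177.18 MHz both map to 24.48 MHz.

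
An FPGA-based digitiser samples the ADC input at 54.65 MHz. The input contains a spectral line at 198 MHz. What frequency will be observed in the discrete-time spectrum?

198 MHz mod fs = 34.05 MHz.
34.05 MHz > fs/2 = 27.325 MHz, folds to fs − 34.05 MHz = 20.6 MHz.

20.6 MHz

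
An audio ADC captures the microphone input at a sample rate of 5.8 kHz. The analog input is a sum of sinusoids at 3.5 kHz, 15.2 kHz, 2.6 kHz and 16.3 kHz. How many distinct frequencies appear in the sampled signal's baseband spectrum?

4

fs/2 = 2.9 kHz.
3.5 kHz > fs/2 = 2.9 kHz, folds to fs − 3.5 kHz = 2.3 kHz.
15.2 kHz mod fs = 3.6 kHz.
3.6 kHz > fs/2 = 2.9 kHz, folds to fs − 3.6 kHz = 2.2 kHz.
2.6 kHz ≤ fs/2 = 2.9 kHz, passes unchanged.
16.3 kHz mod fs = 4.7 kHz.
4.7 kHz > fs/2 = 2.9 kHz, folds to fs − 4.7 kHz = 1.1 kHz.
Distinct values: {1.1 kHz, 2.2 kHz, 2.3 kHz, 2.6 kHz} → 4.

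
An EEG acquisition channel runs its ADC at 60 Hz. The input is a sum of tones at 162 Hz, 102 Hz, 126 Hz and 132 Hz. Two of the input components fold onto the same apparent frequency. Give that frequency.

18 Hz

fs/2 = 30 Hz.
162 Hz mod fs = 42 Hz.
42 Hz > fs/2 = 30 Hz, folds to fs − 42 Hz = 18 Hz.
102 Hz mod fs = 42 Hz.
42 Hz > fs/2 = 30 Hz, folds to fs − 42 Hz = 18 Hz.
126 Hz mod fs = 6 Hz.
6 Hz ≤ fs/2 = 30 Hz, appears at 6 Hz.
132 Hz mod fs = 12 Hz.
12 Hz ≤ fs/2 = 30 Hz, appears at 12 Hz.
102 Hz and 162 Hz both map to 18 Hz.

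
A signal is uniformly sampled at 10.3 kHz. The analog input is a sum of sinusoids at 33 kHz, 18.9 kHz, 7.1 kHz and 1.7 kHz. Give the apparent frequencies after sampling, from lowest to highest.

1.7 kHz, 2.1 kHz, 3.2 kHz

fs/2 = 5.15 kHz.
33 kHz mod fs = 2.1 kHz.
2.1 kHz ≤ fs/2 = 5.15 kHz, appears at 2.1 kHz.
18.9 kHz mod fs = 8.6 kHz.
8.6 kHz > fs/2 = 5.15 kHz, folds to fs − 8.6 kHz = 1.7 kHz.
7.1 kHz > fs/2 = 5.15 kHz, folds to fs − 7.1 kHz = 3.2 kHz.
1.7 kHz ≤ fs/2 = 5.15 kHz, passes unchanged.
Distinct values: {1.7 kHz, 2.1 kHz, 3.2 kHz}.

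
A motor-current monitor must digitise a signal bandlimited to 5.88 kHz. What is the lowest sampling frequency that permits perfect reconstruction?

11.76 kHz

Nyquist rate = 2 × 5.88 kHz = 11.76 kHz.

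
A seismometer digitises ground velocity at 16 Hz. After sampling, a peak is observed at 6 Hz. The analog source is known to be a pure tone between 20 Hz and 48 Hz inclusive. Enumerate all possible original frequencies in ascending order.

22 Hz, 26 Hz, 38 Hz, 42 Hz

Frequencies that alias to 6 Hz are k·fs ± 6 Hz for integer k ≥ 0.
k=0: 6 Hz.
k=1: 10 Hz, 22 Hz.
k=2: 26 Hz, 38 Hz.
k=3: 42 Hz, 54 Hz.
k=4: 58 Hz, 70 Hz.
Within [20 Hz, 48 Hz]: 22 Hz, 26 Hz, 38 Hz, 42 Hz.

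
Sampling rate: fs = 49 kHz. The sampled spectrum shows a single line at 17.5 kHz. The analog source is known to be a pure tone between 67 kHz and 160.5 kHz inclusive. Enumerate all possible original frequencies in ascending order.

Frequencies that alias to 17.5 kHz are k·fs ± 17.5 kHz for integer k ≥ 0.
k=0: 17.5 kHz.
k=1: 31.5 kHz, 66.5 kHz.
k=2: 80.5 kHz, 115.5 kHz.
k=3: 129.5 kHz, 164.5 kHz.
k=4: 178.5 kHz, 213.5 kHz.
Within [67 kHz, 160.5 kHz]: 80.5 kHz, 115.5 kHz, 129.5 kHz.

80.5 kHz, 115.5 kHz, 129.5 kHz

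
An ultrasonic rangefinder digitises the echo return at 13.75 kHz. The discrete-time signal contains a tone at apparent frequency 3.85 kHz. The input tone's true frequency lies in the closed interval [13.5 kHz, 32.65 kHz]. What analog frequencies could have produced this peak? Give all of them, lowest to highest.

Frequencies that alias to 3.85 kHz are k·fs ± 3.85 kHz for integer k ≥ 0.
k=0: 3.85 kHz.
k=1: 9.9 kHz, 17.6 kHz.
k=2: 23.65 kHz, 31.35 kHz.
k=3: 37.4 kHz, 45.1 kHz.
Within [13.5 kHz, 32.65 kHz]: 17.6 kHz, 23.65 kHz, 31.35 kHz.

17.6 kHz, 23.65 kHz, 31.35 kHz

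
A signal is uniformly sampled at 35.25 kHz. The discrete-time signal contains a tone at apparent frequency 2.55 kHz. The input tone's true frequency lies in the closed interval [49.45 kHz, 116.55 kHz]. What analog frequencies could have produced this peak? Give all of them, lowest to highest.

Frequencies that alias to 2.55 kHz are k·fs ± 2.55 kHz for integer k ≥ 0.
k=0: 2.55 kHz.
k=1: 32.7 kHz, 37.8 kHz.
k=2: 67.95 kHz, 73.05 kHz.
k=3: 103.2 kHz, 108.3 kHz.
k=4: 138.45 kHz, 143.55 kHz.
Within [49.45 kHz, 116.55 kHz]: 67.95 kHz, 73.05 kHz, 103.2 kHz, 108.3 kHz.

67.95 kHz, 73.05 kHz, 103.2 kHz, 108.3 kHz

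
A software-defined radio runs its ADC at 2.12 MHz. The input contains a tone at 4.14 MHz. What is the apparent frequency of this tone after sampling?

4.14 MHz mod fs = 2.02 MHz.
2.02 MHz > fs/2 = 1.06 MHz, folds to fs − 2.02 MHz = 0.1 MHz.

0.1 MHz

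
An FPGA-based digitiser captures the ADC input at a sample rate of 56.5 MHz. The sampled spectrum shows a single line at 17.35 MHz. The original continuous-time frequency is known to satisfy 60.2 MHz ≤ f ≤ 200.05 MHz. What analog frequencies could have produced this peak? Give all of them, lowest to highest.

Frequencies that alias to 17.35 MHz are k·fs ± 17.35 MHz for integer k ≥ 0.
k=0: 17.35 MHz.
k=1: 39.15 MHz, 73.85 MHz.
k=2: 95.65 MHz, 130.35 MHz.
k=3: 152.15 MHz, 186.85 MHz.
k=4: 208.65 MHz, 243.35 MHz.
Within [60.2 MHz, 200.05 MHz]: 73.85 MHz, 95.65 MHz, 130.35 MHz, 152.15 MHz, 186.85 MHz.

73.85 MHz, 95.65 MHz, 130.35 MHz, 152.15 MHz, 186.85 MHz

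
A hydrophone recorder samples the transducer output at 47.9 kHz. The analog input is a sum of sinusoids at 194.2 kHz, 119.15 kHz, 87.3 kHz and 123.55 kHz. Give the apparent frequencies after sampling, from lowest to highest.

fs/2 = 23.95 kHz.
194.2 kHz mod fs = 2.6 kHz.
2.6 kHz ≤ fs/2 = 23.95 kHz, appears at 2.6 kHz.
119.15 kHz mod fs = 23.35 kHz.
23.35 kHz ≤ fs/2 = 23.95 kHz, appears at 23.35 kHz.
87.3 kHz mod fs = 39.4 kHz.
39.4 kHz > fs/2 = 23.95 kHz, folds to fs − 39.4 kHz = 8.5 kHz.
123.55 kHz mod fs = 27.75 kHz.
27.75 kHz > fs/2 = 23.95 kHz, folds to fs − 27.75 kHz = 20.15 kHz.
Distinct values: {2.6 kHz, 8.5 kHz, 20.15 kHz, 23.35 kHz}.

2.6 kHz, 8.5 kHz, 20.15 kHz, 23.35 kHz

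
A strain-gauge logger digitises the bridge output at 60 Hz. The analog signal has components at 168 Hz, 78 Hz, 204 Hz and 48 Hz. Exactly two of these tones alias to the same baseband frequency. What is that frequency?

fs/2 = 30 Hz.
168 Hz mod fs = 48 Hz.
48 Hz > fs/2 = 30 Hz, folds to fs − 48 Hz = 12 Hz.
78 Hz mod fs = 18 Hz.
18 Hz ≤ fs/2 = 30 Hz, appears at 18 Hz.
204 Hz mod fs = 24 Hz.
24 Hz ≤ fs/2 = 30 Hz, appears at 24 Hz.
48 Hz > fs/2 = 30 Hz, folds to fs − 48 Hz = 12 Hz.
48 Hz and 168 Hz both map to 12 Hz.

12 Hz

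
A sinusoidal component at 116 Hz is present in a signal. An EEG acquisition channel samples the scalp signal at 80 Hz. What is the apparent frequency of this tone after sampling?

36 Hz

116 Hz mod fs = 36 Hz.
36 Hz ≤ fs/2 = 40 Hz, appears at 36 Hz.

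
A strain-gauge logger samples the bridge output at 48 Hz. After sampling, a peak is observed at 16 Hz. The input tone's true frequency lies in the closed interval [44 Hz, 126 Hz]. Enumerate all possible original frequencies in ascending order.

64 Hz, 80 Hz, 112 Hz

Frequencies that alias to 16 Hz are k·fs ± 16 Hz for integer k ≥ 0.
k=0: 16 Hz.
k=1: 32 Hz, 64 Hz.
k=2: 80 Hz, 112 Hz.
k=3: 128 Hz, 160 Hz.
Within [44 Hz, 126 Hz]: 64 Hz, 80 Hz, 112 Hz.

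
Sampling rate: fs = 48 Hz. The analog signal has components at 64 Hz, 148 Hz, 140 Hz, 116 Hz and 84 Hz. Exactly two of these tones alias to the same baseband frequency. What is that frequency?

fs/2 = 24 Hz.
64 Hz mod fs = 16 Hz.
16 Hz ≤ fs/2 = 24 Hz, appears at 16 Hz.
148 Hz mod fs = 4 Hz.
4 Hz ≤ fs/2 = 24 Hz, appears at 4 Hz.
140 Hz mod fs = 44 Hz.
44 Hz > fs/2 = 24 Hz, folds to fs − 44 Hz = 4 Hz.
116 Hz mod fs = 20 Hz.
20 Hz ≤ fs/2 = 24 Hz, appears at 20 Hz.
84 Hz mod fs = 36 Hz.
36 Hz > fs/2 = 24 Hz, folds to fs − 36 Hz = 12 Hz.
140 Hz and 148 Hz both map to 4 Hz.

4 Hz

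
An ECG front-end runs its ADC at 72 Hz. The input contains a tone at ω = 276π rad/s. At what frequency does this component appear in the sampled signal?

ω = 276π rad/s → f = ω/(2π) = 138 Hz.
138 Hz mod fs = 66 Hz.
66 Hz > fs/2 = 36 Hz, folds to fs − 66 Hz = 6 Hz.

6 Hz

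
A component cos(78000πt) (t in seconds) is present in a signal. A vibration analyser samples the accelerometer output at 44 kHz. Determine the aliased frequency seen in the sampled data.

5 kHz

ω = 78000π rad/s → f = ω/(2π) = 39000 Hz = 39 kHz.
39 kHz > fs/2 = 22 kHz, folds to fs − 39 kHz = 5 kHz.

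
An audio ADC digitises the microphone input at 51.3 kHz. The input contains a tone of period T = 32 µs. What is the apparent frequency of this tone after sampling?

T = 32 µs → f = 1/T = 31.25 kHz.
31.25 kHz > fs/2 = 25.65 kHz, folds to fs − 31.25 kHz = 20.05 kHz.

20.05 kHz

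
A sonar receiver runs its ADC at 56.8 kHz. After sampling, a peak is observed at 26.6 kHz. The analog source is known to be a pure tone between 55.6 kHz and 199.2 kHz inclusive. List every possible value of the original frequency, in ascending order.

83.4 kHz, 87 kHz, 140.2 kHz, 143.8 kHz, 197 kHz

Frequencies that alias to 26.6 kHz are k·fs ± 26.6 kHz for integer k ≥ 0.
k=0: 26.6 kHz.
k=1: 30.2 kHz, 83.4 kHz.
k=2: 87 kHz, 140.2 kHz.
k=3: 143.8 kHz, 197 kHz.
k=4: 200.6 kHz, 253.8 kHz.
Within [55.6 kHz, 199.2 kHz]: 83.4 kHz, 87 kHz, 140.2 kHz, 143.8 kHz, 197 kHz.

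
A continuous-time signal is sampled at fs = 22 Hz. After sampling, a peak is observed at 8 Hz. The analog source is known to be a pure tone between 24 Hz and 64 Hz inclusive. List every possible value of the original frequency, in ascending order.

30 Hz, 36 Hz, 52 Hz, 58 Hz

Frequencies that alias to 8 Hz are k·fs ± 8 Hz for integer k ≥ 0.
k=0: 8 Hz.
k=1: 14 Hz, 30 Hz.
k=2: 36 Hz, 52 Hz.
k=3: 58 Hz, 74 Hz.
k=4: 80 Hz, 96 Hz.
Within [24 Hz, 64 Hz]: 30 Hz, 36 Hz, 52 Hz, 58 Hz.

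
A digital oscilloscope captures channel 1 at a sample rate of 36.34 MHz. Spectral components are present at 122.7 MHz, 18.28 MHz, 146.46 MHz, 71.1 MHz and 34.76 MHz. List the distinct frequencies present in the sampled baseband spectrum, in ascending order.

1.1 MHz, 1.58 MHz, 13.68 MHz, 18.06 MHz

fs/2 = 18.17 MHz.
122.7 MHz mod fs = 13.68 MHz.
13.68 MHz ≤ fs/2 = 18.17 MHz, appears at 13.68 MHz.
18.28 MHz > fs/2 = 18.17 MHz, folds to fs − 18.28 MHz = 18.06 MHz.
146.46 MHz mod fs = 1.1 MHz.
1.1 MHz ≤ fs/2 = 18.17 MHz, appears at 1.1 MHz.
71.1 MHz mod fs = 34.76 MHz.
34.76 MHz > fs/2 = 18.17 MHz, folds to fs − 34.76 MHz = 1.58 MHz.
34.76 MHz > fs/2 = 18.17 MHz, folds to fs − 34.76 MHz = 1.58 MHz.
Distinct values: {1.1 MHz, 1.58 MHz, 13.68 MHz, 18.06 MHz}.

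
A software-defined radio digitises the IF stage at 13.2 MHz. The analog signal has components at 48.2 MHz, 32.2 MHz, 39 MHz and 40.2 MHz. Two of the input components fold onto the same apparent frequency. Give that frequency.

0.6 MHz

fs/2 = 6.6 MHz.
48.2 MHz mod fs = 8.6 MHz.
8.6 MHz > fs/2 = 6.6 MHz, folds to fs − 8.6 MHz = 4.6 MHz.
32.2 MHz mod fs = 5.8 MHz.
5.8 MHz ≤ fs/2 = 6.6 MHz, appears at 5.8 MHz.
39 MHz mod fs = 12.6 MHz.
12.6 MHz > fs/2 = 6.6 MHz, folds to fs − 12.6 MHz = 0.6 MHz.
40.2 MHz mod fs = 0.6 MHz.
0.6 MHz ≤ fs/2 = 6.6 MHz, appears at 0.6 MHz.
39 MHz and 40.2 MHz both map to 0.6 MHz.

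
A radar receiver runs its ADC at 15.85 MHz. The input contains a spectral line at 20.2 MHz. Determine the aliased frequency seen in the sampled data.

4.35 MHz

20.2 MHz mod fs = 4.35 MHz.
4.35 MHz ≤ fs/2 = 7.925 MHz, appears at 4.35 MHz.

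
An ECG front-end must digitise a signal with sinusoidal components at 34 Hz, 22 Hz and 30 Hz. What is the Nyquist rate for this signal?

Highest-frequency component: 34 Hz.
Nyquist rate = 2 × 34 Hz = 68 Hz.

68 Hz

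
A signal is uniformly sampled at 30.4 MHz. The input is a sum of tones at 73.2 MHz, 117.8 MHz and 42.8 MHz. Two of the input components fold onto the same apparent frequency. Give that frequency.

fs/2 = 15.2 MHz.
73.2 MHz mod fs = 12.4 MHz.
12.4 MHz ≤ fs/2 = 15.2 MHz, appears at 12.4 MHz.
117.8 MHz mod fs = 26.6 MHz.
26.6 MHz > fs/2 = 15.2 MHz, folds to fs − 26.6 MHz = 3.8 MHz.
42.8 MHz mod fs = 12.4 MHz.
12.4 MHz ≤ fs/2 = 15.2 MHz, appears at 12.4 MHz.
42.8 MHz and 73.2 MHz both map to 12.4 MHz.

12.4 MHz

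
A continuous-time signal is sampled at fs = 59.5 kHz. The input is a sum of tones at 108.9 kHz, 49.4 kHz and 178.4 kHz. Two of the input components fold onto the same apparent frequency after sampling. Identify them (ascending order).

49.4 kHz, 108.9 kHz

fs/2 = 29.75 kHz.
108.9 kHz mod fs = 49.4 kHz.
49.4 kHz > fs/2 = 29.75 kHz, folds to fs − 49.4 kHz = 10.1 kHz.
49.4 kHz > fs/2 = 29.75 kHz, folds to fs − 49.4 kHz = 10.1 kHz.
178.4 kHz mod fs = 59.4 kHz.
59.4 kHz > fs/2 = 29.75 kHz, folds to fs − 59.4 kHz = 0.1 kHz.
49.4 kHz and 108.9 kHz both map to 10.1 kHz.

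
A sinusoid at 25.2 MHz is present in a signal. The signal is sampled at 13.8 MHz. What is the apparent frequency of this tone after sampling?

25.2 MHz mod fs = 11.4 MHz.
11.4 MHz > fs/2 = 6.9 MHz, folds to fs − 11.4 MHz = 2.4 MHz.

2.4 MHz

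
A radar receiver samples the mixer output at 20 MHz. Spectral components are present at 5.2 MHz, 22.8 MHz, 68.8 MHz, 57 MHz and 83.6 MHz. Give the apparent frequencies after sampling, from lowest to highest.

2.8 MHz, 3 MHz, 3.6 MHz, 5.2 MHz, 8.8 MHz

fs/2 = 10 MHz.
5.2 MHz ≤ fs/2 = 10 MHz, passes unchanged.
22.8 MHz mod fs = 2.8 MHz.
2.8 MHz ≤ fs/2 = 10 MHz, appears at 2.8 MHz.
68.8 MHz mod fs = 8.8 MHz.
8.8 MHz ≤ fs/2 = 10 MHz, appears at 8.8 MHz.
57 MHz mod fs = 17 MHz.
17 MHz > fs/2 = 10 MHz, folds to fs − 17 MHz = 3 MHz.
83.6 MHz mod fs = 3.6 MHz.
3.6 MHz ≤ fs/2 = 10 MHz, appears at 3.6 MHz.
Distinct values: {2.8 MHz, 3 MHz, 3.6 MHz, 5.2 MHz, 8.8 MHz}.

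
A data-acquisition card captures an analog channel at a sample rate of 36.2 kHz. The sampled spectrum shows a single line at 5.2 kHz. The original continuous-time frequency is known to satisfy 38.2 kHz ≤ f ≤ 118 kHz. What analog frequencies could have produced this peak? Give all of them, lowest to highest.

Frequencies that alias to 5.2 kHz are k·fs ± 5.2 kHz for integer k ≥ 0.
k=0: 5.2 kHz.
k=1: 31 kHz, 41.4 kHz.
k=2: 67.2 kHz, 77.6 kHz.
k=3: 103.4 kHz, 113.8 kHz.
k=4: 139.6 kHz, 150 kHz.
Within [38.2 kHz, 118 kHz]: 41.4 kHz, 67.2 kHz, 77.6 kHz, 103.4 kHz, 113.8 kHz.

41.4 kHz, 67.2 kHz, 77.6 kHz, 103.4 kHz, 113.8 kHz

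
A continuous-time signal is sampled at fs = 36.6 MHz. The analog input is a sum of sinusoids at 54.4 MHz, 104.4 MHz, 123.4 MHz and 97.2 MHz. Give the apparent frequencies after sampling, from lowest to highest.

5.4 MHz, 12.6 MHz, 13.6 MHz, 17.8 MHz

fs/2 = 18.3 MHz.
54.4 MHz mod fs = 17.8 MHz.
17.8 MHz ≤ fs/2 = 18.3 MHz, appears at 17.8 MHz.
104.4 MHz mod fs = 31.2 MHz.
31.2 MHz > fs/2 = 18.3 MHz, folds to fs − 31.2 MHz = 5.4 MHz.
123.4 MHz mod fs = 13.6 MHz.
13.6 MHz ≤ fs/2 = 18.3 MHz, appears at 13.6 MHz.
97.2 MHz mod fs = 24 MHz.
24 MHz > fs/2 = 18.3 MHz, folds to fs − 24 MHz = 12.6 MHz.
Distinct values: {5.4 MHz, 12.6 MHz, 13.6 MHz, 17.8 MHz}.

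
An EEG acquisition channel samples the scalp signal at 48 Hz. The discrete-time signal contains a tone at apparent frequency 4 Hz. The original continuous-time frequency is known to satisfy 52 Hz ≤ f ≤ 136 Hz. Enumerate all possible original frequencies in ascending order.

52 Hz, 92 Hz, 100 Hz

Frequencies that alias to 4 Hz are k·fs ± 4 Hz for integer k ≥ 0.
k=0: 4 Hz.
k=1: 44 Hz, 52 Hz.
k=2: 92 Hz, 100 Hz.
k=3: 140 Hz, 148 Hz.
Within [52 Hz, 136 Hz]: 52 Hz, 92 Hz, 100 Hz.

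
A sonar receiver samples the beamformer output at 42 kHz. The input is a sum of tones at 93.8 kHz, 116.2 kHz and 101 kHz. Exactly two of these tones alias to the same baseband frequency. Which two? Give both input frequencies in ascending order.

93.8 kHz, 116.2 kHz

fs/2 = 21 kHz.
93.8 kHz mod fs = 9.8 kHz.
9.8 kHz ≤ fs/2 = 21 kHz, appears at 9.8 kHz.
116.2 kHz mod fs = 32.2 kHz.
32.2 kHz > fs/2 = 21 kHz, folds to fs − 32.2 kHz = 9.8 kHz.
101 kHz mod fs = 17 kHz.
17 kHz ≤ fs/2 = 21 kHz, appears at 17 kHz.
93.8 kHz and 116.2 kHz both map to 9.8 kHz.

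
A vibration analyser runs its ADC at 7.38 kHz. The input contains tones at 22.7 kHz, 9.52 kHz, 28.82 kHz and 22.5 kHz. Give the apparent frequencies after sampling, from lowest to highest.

0.36 kHz, 0.56 kHz, 0.7 kHz, 2.14 kHz

fs/2 = 3.69 kHz.
22.7 kHz mod fs = 0.56 kHz.
0.56 kHz ≤ fs/2 = 3.69 kHz, appears at 0.56 kHz.
9.52 kHz mod fs = 2.14 kHz.
2.14 kHz ≤ fs/2 = 3.69 kHz, appears at 2.14 kHz.
28.82 kHz mod fs = 6.68 kHz.
6.68 kHz > fs/2 = 3.69 kHz, folds to fs − 6.68 kHz = 0.7 kHz.
22.5 kHz mod fs = 0.36 kHz.
0.36 kHz ≤ fs/2 = 3.69 kHz, appears at 0.36 kHz.
Distinct values: {0.36 kHz, 0.56 kHz, 0.7 kHz, 2.14 kHz}.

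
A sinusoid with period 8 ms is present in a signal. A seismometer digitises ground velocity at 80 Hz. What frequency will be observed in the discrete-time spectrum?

T = 8 ms → f = 1/T = 125 Hz.
125 Hz mod fs = 45 Hz.
45 Hz > fs/2 = 40 Hz, folds to fs − 45 Hz = 35 Hz.

35 Hz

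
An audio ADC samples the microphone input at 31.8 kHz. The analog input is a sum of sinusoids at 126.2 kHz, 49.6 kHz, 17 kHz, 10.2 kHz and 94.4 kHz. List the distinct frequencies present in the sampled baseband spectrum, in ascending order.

fs/2 = 15.9 kHz.
126.2 kHz mod fs = 30.8 kHz.
30.8 kHz > fs/2 = 15.9 kHz, folds to fs − 30.8 kHz = 1 kHz.
49.6 kHz mod fs = 17.8 kHz.
17.8 kHz > fs/2 = 15.9 kHz, folds to fs − 17.8 kHz = 14 kHz.
17 kHz > fs/2 = 15.9 kHz, folds to fs − 17 kHz = 14.8 kHz.
10.2 kHz ≤ fs/2 = 15.9 kHz, passes unchanged.
94.4 kHz mod fs = 30.8 kHz.
30.8 kHz > fs/2 = 15.9 kHz, folds to fs − 30.8 kHz = 1 kHz.
Distinct values: {1 kHz, 10.2 kHz, 14 kHz, 14.8 kHz}.

1 kHz, 10.2 kHz, 14 kHz, 14.8 kHz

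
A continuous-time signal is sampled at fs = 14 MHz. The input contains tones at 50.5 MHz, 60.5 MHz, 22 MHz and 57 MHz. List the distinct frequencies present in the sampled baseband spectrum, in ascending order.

fs/2 = 7 MHz.
50.5 MHz mod fs = 8.5 MHz.
8.5 MHz > fs/2 = 7 MHz, folds to fs − 8.5 MHz = 5.5 MHz.
60.5 MHz mod fs = 4.5 MHz.
4.5 MHz ≤ fs/2 = 7 MHz, appears at 4.5 MHz.
22 MHz mod fs = 8 MHz.
8 MHz > fs/2 = 7 MHz, folds to fs − 8 MHz = 6 MHz.
57 MHz mod fs = 1 MHz.
1 MHz ≤ fs/2 = 7 MHz, appears at 1 MHz.
Distinct values: {1 MHz, 4.5 MHz, 5.5 MHz, 6 MHz}.

1 MHz, 4.5 MHz, 5.5 MHz, 6 MHz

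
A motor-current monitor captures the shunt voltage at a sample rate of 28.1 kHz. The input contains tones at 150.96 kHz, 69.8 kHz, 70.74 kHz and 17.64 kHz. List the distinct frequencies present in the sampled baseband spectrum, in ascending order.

fs/2 = 14.05 kHz.
150.96 kHz mod fs = 10.46 kHz.
10.46 kHz ≤ fs/2 = 14.05 kHz, appears at 10.46 kHz.
69.8 kHz mod fs = 13.6 kHz.
13.6 kHz ≤ fs/2 = 14.05 kHz, appears at 13.6 kHz.
70.74 kHz mod fs = 14.54 kHz.
14.54 kHz > fs/2 = 14.05 kHz, folds to fs − 14.54 kHz = 13.56 kHz.
17.64 kHz > fs/2 = 14.05 kHz, folds to fs − 17.64 kHz = 10.46 kHz.
Distinct values: {10.46 kHz, 13.56 kHz, 13.6 kHz}.

10.46 kHz, 13.56 kHz, 13.6 kHz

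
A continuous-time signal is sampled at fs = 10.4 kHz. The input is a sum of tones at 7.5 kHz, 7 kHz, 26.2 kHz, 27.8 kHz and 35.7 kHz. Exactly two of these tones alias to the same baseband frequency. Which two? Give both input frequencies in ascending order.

7 kHz, 27.8 kHz

fs/2 = 5.2 kHz.
7.5 kHz > fs/2 = 5.2 kHz, folds to fs − 7.5 kHz = 2.9 kHz.
7 kHz > fs/2 = 5.2 kHz, folds to fs − 7 kHz = 3.4 kHz.
26.2 kHz mod fs = 5.4 kHz.
5.4 kHz > fs/2 = 5.2 kHz, folds to fs − 5.4 kHz = 5 kHz.
27.8 kHz mod fs = 7 kHz.
7 kHz > fs/2 = 5.2 kHz, folds to fs − 7 kHz = 3.4 kHz.
35.7 kHz mod fs = 4.5 kHz.
4.5 kHz ≤ fs/2 = 5.2 kHz, appears at 4.5 kHz.
7 kHz and 27.8 kHz both map to 3.4 kHz.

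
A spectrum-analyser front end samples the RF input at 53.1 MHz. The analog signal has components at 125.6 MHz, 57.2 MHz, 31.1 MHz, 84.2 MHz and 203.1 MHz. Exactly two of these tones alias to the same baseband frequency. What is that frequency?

22 MHz

fs/2 = 26.55 MHz.
125.6 MHz mod fs = 19.4 MHz.
19.4 MHz ≤ fs/2 = 26.55 MHz, appears at 19.4 MHz.
57.2 MHz mod fs = 4.1 MHz.
4.1 MHz ≤ fs/2 = 26.55 MHz, appears at 4.1 MHz.
31.1 MHz > fs/2 = 26.55 MHz, folds to fs − 31.1 MHz = 22 MHz.
84.2 MHz mod fs = 31.1 MHz.
31.1 MHz > fs/2 = 26.55 MHz, folds to fs − 31.1 MHz = 22 MHz.
203.1 MHz mod fs = 43.8 MHz.
43.8 MHz > fs/2 = 26.55 MHz, folds to fs − 43.8 MHz = 9.3 MHz.
31.1 MHz and 84.2 MHz both map to 22 MHz.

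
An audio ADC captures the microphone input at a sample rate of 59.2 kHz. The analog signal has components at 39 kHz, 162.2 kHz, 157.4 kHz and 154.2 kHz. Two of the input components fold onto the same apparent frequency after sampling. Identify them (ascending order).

39 kHz, 157.4 kHz

fs/2 = 29.6 kHz.
39 kHz > fs/2 = 29.6 kHz, folds to fs − 39 kHz = 20.2 kHz.
162.2 kHz mod fs = 43.8 kHz.
43.8 kHz > fs/2 = 29.6 kHz, folds to fs − 43.8 kHz = 15.4 kHz.
157.4 kHz mod fs = 39 kHz.
39 kHz > fs/2 = 29.6 kHz, folds to fs − 39 kHz = 20.2 kHz.
154.2 kHz mod fs = 35.8 kHz.
35.8 kHz > fs/2 = 29.6 kHz, folds to fs − 35.8 kHz = 23.4 kHz.
39 kHz and 157.4 kHz both map to 20.2 kHz.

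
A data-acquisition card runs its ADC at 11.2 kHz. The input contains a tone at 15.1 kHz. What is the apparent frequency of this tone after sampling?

15.1 kHz mod fs = 3.9 kHz.
3.9 kHz ≤ fs/2 = 5.6 kHz, appears at 3.9 kHz.

3.9 kHz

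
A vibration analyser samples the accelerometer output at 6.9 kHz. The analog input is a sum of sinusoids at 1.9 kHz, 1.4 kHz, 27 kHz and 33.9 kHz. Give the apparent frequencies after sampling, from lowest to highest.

0.6 kHz, 1.4 kHz, 1.9 kHz

fs/2 = 3.45 kHz.
1.9 kHz ≤ fs/2 = 3.45 kHz, passes unchanged.
1.4 kHz ≤ fs/2 = 3.45 kHz, passes unchanged.
27 kHz mod fs = 6.3 kHz.
6.3 kHz > fs/2 = 3.45 kHz, folds to fs − 6.3 kHz = 0.6 kHz.
33.9 kHz mod fs = 6.3 kHz.
6.3 kHz > fs/2 = 3.45 kHz, folds to fs − 6.3 kHz = 0.6 kHz.
Distinct values: {0.6 kHz, 1.4 kHz, 1.9 kHz}.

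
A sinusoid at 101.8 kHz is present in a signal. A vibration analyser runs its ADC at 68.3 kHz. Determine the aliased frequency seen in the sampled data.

33.5 kHz

101.8 kHz mod fs = 33.5 kHz.
33.5 kHz ≤ fs/2 = 34.15 kHz, appears at 33.5 kHz.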